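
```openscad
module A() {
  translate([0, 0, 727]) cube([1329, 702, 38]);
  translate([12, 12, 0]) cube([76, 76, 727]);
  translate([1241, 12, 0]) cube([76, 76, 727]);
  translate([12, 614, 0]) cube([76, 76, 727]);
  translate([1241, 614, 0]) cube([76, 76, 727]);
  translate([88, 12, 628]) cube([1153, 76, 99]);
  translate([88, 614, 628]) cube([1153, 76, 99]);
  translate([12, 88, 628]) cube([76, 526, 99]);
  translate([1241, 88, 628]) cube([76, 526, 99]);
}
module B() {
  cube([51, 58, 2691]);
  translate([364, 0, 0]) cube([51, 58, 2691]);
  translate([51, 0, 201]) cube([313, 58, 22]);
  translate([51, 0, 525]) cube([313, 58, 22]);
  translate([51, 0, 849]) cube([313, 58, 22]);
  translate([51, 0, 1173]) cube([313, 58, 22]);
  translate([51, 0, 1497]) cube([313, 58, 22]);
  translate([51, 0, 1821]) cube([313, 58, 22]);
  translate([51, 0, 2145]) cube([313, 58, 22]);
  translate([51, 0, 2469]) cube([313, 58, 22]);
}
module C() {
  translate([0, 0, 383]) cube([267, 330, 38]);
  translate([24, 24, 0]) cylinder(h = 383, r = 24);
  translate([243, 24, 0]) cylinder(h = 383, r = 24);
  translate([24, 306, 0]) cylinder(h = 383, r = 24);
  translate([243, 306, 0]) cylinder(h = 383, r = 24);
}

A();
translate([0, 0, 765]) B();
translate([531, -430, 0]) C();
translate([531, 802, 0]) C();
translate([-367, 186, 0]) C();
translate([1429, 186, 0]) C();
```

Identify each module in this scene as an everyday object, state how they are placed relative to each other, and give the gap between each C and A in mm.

A is a table. B is a ladder. C is a stool. The ladder is on top of the table. Four stools sit around the table at the −y, +y, −x, +x sides. The gap between each stool and the table is 100 mm.

Each stool's nearest face is 100 mm from the table's bounding box.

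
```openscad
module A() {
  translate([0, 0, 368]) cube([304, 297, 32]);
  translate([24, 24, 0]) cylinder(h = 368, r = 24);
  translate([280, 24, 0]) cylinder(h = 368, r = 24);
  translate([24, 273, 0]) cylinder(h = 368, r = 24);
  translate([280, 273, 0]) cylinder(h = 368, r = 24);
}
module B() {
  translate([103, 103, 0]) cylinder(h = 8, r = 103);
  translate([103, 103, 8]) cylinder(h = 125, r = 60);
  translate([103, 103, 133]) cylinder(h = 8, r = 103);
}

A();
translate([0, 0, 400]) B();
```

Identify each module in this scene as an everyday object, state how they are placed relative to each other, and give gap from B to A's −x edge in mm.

A is a stool. B is a spool. The spool is on top of the stool. The gap from the spool to the stool's −x edge is 0 mm.

The spool's min-x is at 0; the stool's min-x is 0; gap = 0 mm.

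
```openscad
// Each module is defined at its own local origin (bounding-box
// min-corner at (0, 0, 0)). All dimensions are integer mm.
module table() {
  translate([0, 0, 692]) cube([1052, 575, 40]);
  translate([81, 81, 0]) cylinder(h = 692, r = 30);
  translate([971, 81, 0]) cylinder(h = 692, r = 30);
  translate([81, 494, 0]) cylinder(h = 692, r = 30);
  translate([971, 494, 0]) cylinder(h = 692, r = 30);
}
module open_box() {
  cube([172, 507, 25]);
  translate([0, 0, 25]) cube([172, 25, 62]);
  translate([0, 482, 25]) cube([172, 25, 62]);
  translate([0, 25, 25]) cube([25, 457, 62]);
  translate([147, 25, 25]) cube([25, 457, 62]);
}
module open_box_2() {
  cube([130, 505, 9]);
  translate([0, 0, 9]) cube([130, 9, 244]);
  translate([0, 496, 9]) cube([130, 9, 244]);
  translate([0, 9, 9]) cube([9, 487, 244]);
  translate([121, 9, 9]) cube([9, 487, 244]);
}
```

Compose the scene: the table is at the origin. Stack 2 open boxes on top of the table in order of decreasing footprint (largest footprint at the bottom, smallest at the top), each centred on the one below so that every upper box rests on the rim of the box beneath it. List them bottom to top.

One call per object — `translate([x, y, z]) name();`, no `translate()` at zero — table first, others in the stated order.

table();
translate([440, 34, 732]) open_box();
translate([461, 35, 819]) open_box_2();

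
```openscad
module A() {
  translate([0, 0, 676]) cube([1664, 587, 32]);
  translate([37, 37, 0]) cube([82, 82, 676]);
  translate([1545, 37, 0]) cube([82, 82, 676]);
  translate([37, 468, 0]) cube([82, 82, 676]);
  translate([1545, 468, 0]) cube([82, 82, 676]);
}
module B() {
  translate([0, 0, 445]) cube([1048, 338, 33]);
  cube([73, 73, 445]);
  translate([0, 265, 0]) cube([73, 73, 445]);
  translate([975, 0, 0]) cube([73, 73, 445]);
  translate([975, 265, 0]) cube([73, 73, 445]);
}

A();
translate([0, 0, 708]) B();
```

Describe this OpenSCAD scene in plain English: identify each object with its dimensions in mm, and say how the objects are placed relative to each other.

A is a rectangular dining table. The top is 1664×587×32 mm with its upper surface at z = 708 mm. It stands on four 82×82 mm square legs, each inset 37 mm from the nearest pair of top edges, running from the floor to the underside of the top.

B is a bench: a 1048×338 mm seat slab, 33 mm thick, top at z = 478 mm, on four 73×73 mm square legs flush with the seat corners and standing on z = 0.

The bench is on top of the table.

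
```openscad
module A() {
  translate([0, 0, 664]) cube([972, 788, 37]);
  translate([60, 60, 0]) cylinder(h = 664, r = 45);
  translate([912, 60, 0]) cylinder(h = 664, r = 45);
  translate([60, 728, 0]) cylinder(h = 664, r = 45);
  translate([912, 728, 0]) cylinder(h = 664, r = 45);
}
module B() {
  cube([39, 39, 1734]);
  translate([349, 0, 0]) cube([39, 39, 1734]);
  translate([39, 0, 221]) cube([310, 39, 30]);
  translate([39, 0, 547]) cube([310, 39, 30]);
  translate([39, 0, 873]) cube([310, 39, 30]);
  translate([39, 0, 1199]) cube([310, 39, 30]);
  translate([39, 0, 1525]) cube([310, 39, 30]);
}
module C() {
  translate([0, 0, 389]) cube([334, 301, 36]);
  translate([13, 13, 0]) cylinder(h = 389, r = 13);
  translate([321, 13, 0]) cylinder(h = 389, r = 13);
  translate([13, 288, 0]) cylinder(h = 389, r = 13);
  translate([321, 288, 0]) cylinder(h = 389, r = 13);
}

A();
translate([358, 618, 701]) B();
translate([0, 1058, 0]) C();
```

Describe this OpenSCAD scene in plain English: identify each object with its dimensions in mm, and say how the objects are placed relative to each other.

A is a table: top 972 mm (x) × 788 mm (y), 37 mm thick, upper face at z = 701 mm, on four round legs of 90 mm diameter, each leg's bounding box inset 15 mm from the nearest pair of top edges, running from z = 0 to the bottom of the top.

B is a straight ladder. Two 39×39 mm vertical rails, 1734 mm tall, stand 388 mm apart (outside-to-outside) with their front faces coplanar on the −y side. 5 rungs, each 39 mm deep and 30 mm tall, span between the inner faces of the rails, front faces flush with the rails. The lowest rung's underside is at z = 221 mm and rungs are spaced 326 mm apart (underside to underside).

C is a four-legged stool. The seat is a 334×301×36 mm slab whose top surface is at z = 425 mm; four round legs, each 26 mm in diameter, run from the floor (z = 0) to the underside of the seat, each leg's axis is inset half a diameter from the nearest pair of seat edges (so the leg's bounding box is flush with the corner).

The ladder is on top of the table. The stool is on the floor beside the table on its +y side.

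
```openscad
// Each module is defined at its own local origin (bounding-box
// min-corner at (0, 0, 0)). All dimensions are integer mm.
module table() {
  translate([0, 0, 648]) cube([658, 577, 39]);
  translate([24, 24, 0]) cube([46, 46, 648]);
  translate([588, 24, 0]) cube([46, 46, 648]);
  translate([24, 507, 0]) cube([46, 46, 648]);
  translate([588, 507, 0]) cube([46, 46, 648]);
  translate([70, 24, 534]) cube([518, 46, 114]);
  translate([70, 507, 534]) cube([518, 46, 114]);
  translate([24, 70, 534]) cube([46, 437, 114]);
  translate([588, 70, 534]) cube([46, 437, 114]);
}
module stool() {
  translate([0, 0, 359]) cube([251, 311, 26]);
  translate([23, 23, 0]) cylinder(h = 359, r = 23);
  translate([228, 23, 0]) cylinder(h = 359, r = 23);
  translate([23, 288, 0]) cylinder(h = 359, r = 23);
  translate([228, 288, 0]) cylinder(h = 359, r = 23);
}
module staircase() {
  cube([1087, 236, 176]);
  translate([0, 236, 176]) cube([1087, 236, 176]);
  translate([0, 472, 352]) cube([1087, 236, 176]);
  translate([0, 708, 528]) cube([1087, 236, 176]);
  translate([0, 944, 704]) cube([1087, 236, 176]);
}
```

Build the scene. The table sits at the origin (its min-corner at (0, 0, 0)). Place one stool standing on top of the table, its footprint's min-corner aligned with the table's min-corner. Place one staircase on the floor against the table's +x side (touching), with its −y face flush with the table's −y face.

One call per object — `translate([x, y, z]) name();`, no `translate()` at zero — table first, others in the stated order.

table();
translate([0, 0, 687]) stool();
translate([658, 0, 0]) staircase();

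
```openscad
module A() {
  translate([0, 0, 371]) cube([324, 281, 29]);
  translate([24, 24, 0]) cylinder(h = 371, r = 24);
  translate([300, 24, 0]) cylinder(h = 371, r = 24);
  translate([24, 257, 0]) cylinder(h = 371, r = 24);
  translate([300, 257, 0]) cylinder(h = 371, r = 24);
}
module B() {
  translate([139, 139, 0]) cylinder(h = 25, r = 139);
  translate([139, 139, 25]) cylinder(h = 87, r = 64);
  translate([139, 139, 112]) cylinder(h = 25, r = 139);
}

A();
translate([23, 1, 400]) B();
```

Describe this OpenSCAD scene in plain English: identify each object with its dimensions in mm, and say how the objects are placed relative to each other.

A is a simple wooden stool: a rectangular seat 324 mm (x) by 281 mm (y), 29 mm thick, top face at z = 400 mm, on four round legs, each 48 mm in diameter. The legs rest on z = 0, each leg's axis is inset half a diameter from the nearest pair of seat edges (so the leg's bounding box is flush with the corner).

B is a spool: two coaxial disc flanges of radius 139 mm and thickness 25 mm, joined by a core cylinder of radius 64 mm and height 87 mm. The lower flange rests on z = 0 and the three cylinders share a vertical axis.

The spool is on top of the stool.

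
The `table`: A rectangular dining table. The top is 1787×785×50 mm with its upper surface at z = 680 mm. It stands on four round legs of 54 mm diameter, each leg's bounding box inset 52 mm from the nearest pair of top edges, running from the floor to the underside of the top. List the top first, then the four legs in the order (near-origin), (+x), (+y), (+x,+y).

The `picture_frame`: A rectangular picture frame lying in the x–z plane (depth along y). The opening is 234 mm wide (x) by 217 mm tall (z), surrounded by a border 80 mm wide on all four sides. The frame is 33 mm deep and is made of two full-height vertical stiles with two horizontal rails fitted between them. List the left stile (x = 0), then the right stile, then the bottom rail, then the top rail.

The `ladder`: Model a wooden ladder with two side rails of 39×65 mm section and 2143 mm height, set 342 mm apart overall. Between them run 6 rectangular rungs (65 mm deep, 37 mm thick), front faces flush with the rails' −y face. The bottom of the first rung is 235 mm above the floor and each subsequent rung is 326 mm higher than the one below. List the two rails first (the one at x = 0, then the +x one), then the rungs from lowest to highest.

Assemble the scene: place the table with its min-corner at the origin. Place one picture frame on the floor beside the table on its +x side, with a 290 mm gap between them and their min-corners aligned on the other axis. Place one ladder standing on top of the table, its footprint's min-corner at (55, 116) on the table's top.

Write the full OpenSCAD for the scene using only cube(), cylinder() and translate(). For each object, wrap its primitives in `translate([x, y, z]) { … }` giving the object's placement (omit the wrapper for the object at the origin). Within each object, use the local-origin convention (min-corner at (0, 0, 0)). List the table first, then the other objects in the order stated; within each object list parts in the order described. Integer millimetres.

translate([0, 0, 630]) cube([1787, 785, 50]);
translate([79, 79, 0]) cylinder(h = 630, r = 27);
translate([1708, 79, 0]) cylinder(h = 630, r = 27);
translate([79, 706, 0]) cylinder(h = 630, r = 27);
translate([1708, 706, 0]) cylinder(h = 630, r = 27);
translate([2077, 0, 0]) {
  cube([80, 33, 377]);
  translate([314, 0, 0]) cube([80, 33, 377]);
  translate([80, 0, 0]) cube([234, 33, 80]);
  translate([80, 0, 297]) cube([234, 33, 80]);
}
translate([55, 116, 680]) {
  cube([39, 65, 2143]);
  translate([303, 0, 0]) cube([39, 65, 2143]);
  translate([39, 0, 235]) cube([264, 65, 37]);
  translate([39, 0, 561]) cube([264, 65, 37]);
  translate([39, 0, 887]) cube([264, 65, 37]);
  translate([39, 0, 1213]) cube([264, 65, 37]);
  translate([39, 0, 1539]) cube([264, 65, 37]);
  translate([39, 0, 1865]) cube([264, 65, 37]);
}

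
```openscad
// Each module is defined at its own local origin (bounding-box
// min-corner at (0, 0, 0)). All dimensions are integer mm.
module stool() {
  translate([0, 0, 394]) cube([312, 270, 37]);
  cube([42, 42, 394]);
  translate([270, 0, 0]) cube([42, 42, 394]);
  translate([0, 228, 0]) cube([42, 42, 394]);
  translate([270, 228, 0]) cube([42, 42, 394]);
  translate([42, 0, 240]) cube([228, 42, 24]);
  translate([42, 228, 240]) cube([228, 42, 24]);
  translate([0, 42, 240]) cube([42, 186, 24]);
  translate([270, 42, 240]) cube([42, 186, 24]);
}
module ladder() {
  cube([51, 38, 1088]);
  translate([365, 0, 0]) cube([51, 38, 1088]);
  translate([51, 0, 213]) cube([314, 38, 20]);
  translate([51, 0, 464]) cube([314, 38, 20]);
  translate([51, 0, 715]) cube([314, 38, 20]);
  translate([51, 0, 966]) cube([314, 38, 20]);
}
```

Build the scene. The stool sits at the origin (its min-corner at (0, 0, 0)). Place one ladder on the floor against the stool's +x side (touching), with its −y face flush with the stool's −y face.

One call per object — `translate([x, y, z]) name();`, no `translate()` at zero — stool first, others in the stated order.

stool();
translate([312, 0, 0]) ladder();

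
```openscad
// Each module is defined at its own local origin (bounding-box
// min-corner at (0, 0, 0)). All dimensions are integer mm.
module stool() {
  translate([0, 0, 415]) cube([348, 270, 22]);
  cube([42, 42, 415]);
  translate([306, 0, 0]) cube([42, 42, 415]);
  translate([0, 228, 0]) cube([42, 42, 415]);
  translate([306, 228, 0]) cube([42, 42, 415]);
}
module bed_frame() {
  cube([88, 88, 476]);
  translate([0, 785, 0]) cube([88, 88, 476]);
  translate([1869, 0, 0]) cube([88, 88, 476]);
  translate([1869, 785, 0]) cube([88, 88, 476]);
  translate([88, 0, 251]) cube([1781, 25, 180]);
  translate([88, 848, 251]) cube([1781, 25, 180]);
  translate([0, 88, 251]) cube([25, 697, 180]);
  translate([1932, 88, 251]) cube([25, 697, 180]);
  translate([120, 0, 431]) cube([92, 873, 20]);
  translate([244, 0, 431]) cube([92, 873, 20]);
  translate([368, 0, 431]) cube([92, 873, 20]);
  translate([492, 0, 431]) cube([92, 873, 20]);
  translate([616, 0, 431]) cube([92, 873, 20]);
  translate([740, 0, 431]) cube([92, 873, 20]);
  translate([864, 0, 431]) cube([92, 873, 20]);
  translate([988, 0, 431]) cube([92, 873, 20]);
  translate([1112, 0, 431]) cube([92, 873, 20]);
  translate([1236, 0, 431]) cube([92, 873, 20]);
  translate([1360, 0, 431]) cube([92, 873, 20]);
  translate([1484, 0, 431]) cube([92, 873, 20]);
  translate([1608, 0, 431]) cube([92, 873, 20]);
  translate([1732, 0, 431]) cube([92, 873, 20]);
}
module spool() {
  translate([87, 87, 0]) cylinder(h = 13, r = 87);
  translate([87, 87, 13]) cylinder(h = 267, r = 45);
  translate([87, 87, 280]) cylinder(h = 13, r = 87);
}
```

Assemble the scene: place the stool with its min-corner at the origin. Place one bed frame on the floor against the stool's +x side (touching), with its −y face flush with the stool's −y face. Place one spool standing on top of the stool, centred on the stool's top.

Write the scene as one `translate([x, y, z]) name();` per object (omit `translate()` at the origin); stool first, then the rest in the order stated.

stool();
translate([348, 0, 0]) bed_frame();
translate([87, 48, 437]) spool();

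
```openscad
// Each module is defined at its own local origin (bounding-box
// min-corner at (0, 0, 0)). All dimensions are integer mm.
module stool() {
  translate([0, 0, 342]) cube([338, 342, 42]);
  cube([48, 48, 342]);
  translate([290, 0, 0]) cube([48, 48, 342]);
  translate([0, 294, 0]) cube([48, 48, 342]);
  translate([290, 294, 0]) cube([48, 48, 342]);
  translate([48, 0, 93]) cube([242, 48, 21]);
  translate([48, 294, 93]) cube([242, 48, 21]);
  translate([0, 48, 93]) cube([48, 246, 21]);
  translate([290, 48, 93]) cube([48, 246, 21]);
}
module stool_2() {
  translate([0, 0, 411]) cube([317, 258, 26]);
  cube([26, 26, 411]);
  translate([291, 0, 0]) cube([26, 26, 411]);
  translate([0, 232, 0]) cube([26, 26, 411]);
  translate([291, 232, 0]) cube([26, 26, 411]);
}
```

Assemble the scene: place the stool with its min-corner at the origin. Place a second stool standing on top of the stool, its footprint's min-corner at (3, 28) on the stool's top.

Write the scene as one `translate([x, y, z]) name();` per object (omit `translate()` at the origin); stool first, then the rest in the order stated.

stool();
translate([3, 28, 384]) stool_2();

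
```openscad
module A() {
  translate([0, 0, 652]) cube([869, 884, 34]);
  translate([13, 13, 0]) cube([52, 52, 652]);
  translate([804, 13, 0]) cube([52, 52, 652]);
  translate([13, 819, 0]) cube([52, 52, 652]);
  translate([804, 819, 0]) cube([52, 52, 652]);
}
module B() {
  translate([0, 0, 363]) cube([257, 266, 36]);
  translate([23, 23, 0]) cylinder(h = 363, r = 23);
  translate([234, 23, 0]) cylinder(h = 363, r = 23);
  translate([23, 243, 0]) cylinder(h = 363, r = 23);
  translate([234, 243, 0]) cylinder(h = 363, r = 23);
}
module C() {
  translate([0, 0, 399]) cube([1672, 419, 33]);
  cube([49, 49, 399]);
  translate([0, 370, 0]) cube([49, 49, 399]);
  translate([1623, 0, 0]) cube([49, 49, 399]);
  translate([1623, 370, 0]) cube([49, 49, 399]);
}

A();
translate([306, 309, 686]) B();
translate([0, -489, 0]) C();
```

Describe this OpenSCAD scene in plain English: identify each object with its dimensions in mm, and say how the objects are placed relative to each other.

A is a table: top 869 mm (x) × 884 mm (y), 34 mm thick, upper face at z = 686 mm, on four 52×52 mm square legs, each inset 13 mm from the nearest pair of top edges, running from z = 0 to the bottom of the top.

B is a four-legged stool. The seat is 257×266 mm, 36 mm thick, top at z = 399 mm. It stands on four round legs, each 46 mm in diameter, from z = 0 to the seat underside, each leg's axis is inset half a diameter from the nearest pair of seat edges (so the leg's bounding box is flush with the corner).

C is a bench: a 1672×419 mm seat slab, 33 mm thick, top at z = 432 mm, on four 49×49 mm square legs flush with the seat corners and standing on z = 0.

The stool is on top of the table, centred. The bench is on the floor beside the table on its −y side.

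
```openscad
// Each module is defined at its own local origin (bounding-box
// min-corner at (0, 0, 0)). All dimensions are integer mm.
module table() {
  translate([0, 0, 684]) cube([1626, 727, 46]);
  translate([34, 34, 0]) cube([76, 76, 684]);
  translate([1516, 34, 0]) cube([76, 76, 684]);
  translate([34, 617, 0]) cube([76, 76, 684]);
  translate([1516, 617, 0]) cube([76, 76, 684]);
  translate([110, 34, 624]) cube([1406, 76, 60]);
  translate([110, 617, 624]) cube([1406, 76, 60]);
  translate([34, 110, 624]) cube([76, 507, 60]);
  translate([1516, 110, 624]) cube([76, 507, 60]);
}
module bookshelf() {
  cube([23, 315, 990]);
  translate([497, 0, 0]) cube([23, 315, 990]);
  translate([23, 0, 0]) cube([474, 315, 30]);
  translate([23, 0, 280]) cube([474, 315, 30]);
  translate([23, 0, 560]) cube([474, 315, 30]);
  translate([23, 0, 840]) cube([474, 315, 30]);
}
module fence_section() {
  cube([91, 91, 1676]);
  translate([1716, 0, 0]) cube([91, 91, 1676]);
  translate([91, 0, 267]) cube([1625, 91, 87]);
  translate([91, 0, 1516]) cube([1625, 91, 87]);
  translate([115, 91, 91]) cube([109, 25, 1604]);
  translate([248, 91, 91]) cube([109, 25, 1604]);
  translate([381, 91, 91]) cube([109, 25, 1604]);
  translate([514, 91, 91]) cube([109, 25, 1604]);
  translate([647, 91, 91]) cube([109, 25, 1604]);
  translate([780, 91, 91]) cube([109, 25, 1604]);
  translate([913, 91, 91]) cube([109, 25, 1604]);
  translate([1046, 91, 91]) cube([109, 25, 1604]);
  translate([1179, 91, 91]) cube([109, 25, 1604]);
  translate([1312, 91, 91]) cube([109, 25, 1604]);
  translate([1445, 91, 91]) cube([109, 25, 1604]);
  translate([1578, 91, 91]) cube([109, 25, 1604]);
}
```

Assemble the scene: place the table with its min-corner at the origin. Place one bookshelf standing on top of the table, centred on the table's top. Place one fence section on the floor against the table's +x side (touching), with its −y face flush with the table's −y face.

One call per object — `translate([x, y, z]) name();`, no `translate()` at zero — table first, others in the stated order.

table();
translate([553, 206, 730]) bookshelf();
translate([1626, 0, 0]) fence_section();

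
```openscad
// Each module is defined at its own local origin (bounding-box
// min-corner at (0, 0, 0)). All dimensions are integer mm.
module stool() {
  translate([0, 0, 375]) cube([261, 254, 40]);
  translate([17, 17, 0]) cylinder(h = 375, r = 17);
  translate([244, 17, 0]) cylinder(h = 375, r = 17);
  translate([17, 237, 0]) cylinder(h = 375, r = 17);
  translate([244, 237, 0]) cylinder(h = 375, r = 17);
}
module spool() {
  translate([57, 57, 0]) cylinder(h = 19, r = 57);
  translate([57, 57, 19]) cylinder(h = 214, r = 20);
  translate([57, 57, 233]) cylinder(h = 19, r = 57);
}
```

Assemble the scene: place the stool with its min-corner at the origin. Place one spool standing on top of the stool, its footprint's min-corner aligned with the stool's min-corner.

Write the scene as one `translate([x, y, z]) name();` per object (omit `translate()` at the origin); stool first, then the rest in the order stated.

stool();
translate([0, 0, 415]) spool();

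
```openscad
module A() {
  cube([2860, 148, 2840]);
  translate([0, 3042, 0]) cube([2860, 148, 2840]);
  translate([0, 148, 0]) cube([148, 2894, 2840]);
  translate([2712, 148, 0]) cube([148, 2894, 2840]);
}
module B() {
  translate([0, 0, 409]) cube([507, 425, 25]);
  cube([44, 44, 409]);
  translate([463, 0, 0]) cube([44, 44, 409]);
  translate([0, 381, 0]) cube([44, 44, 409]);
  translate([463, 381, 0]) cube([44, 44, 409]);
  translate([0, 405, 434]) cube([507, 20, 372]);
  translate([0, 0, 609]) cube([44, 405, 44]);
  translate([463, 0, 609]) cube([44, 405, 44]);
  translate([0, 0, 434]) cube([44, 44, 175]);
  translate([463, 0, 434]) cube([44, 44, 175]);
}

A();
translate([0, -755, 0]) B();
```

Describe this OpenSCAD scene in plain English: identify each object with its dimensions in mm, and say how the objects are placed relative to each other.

A is a box-shaped house frame (walls only): outside footprint 2860×3190 mm, wall height 2840 mm, wall thickness 148 mm. The two y-facing walls run the full x-width; the two x-facing walls fit between the inner faces of the y-facing walls.

B is a chair: 507×425 mm seat, 25 mm thick, top at z = 434 mm, on four 44 mm square corner legs flush with the seat edges. A 20 mm thick backrest slab spans the full seat width, extending 372 mm above the seat top, its back face flush with the seat's +y edge. Two armrests of 44×44 mm section run along each side from the seat's front edge to the front of the backrest, top faces 219 mm above the seat top and outer faces flush with the seat's x-edges; a 44×44 mm post under the front of each armrest stands on the seat at the front corner.

The chair is on the floor beside the house frame on its −y side.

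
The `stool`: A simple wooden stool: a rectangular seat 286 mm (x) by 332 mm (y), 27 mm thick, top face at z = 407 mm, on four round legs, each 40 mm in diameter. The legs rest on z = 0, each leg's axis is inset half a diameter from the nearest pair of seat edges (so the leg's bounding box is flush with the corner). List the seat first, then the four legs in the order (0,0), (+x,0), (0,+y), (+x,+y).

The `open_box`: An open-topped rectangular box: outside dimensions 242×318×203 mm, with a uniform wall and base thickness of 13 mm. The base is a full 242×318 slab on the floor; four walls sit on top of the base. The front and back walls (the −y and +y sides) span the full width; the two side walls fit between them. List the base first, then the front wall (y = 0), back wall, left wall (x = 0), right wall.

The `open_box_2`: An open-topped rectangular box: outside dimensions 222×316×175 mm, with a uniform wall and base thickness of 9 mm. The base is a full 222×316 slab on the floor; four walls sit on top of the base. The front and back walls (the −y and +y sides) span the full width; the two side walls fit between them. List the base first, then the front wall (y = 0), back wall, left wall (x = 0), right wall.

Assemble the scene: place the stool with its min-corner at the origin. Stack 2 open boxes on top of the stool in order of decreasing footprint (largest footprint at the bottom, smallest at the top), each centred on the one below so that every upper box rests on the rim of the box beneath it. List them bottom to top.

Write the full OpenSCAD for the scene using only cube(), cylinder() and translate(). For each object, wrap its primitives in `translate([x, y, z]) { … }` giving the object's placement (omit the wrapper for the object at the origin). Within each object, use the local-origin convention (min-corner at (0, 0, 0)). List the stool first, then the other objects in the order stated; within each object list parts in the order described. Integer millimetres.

translate([0, 0, 380]) cube([286, 332, 27]);
translate([20, 20, 0]) cylinder(h = 380, r = 20);
translate([266, 20, 0]) cylinder(h = 380, r = 20);
translate([20, 312, 0]) cylinder(h = 380, r = 20);
translate([266, 312, 0]) cylinder(h = 380, r = 20);
translate([22, 7, 407]) {
  cube([242, 318, 13]);
  translate([0, 0, 13]) cube([242, 13, 190]);
  translate([0, 305, 13]) cube([242, 13, 190]);
  translate([0, 13, 13]) cube([13, 292, 190]);
  translate([229, 13, 13]) cube([13, 292, 190]);
}
translate([32, 8, 610]) {
  cube([222, 316, 9]);
  translate([0, 0, 9]) cube([222, 9, 166]);
  translate([0, 307, 9]) cube([222, 9, 166]);
  translate([0, 9, 9]) cube([9, 298, 166]);
  translate([213, 9, 9]) cube([9, 298, 166]);
}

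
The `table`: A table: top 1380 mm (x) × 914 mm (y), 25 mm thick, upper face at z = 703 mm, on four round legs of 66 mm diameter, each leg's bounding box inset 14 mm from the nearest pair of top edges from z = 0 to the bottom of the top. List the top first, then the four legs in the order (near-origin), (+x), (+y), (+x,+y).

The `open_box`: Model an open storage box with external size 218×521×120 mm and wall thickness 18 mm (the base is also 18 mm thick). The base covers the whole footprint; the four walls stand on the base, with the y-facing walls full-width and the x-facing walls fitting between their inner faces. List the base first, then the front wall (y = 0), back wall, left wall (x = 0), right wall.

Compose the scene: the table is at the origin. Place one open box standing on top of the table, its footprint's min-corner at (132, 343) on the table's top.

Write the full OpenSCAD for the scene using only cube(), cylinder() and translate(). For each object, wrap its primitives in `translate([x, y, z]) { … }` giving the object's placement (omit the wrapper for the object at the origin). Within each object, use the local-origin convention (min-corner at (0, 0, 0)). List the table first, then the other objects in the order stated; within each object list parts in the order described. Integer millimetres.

translate([0, 0, 678]) cube([1380, 914, 25]);
translate([47, 47, 0]) cylinder(h = 678, r = 33);
translate([1333, 47, 0]) cylinder(h = 678, r = 33);
translate([47, 867, 0]) cylinder(h = 678, r = 33);
translate([1333, 867, 0]) cylinder(h = 678, r = 33);
translate([132, 343, 703]) {
  cube([218, 521, 18]);
  translate([0, 0, 18]) cube([218, 18, 102]);
  translate([0, 503, 18]) cube([218, 18, 102]);
  translate([0, 18, 18]) cube([18, 485, 102]);
  translate([200, 18, 18]) cube([18, 485, 102]);
}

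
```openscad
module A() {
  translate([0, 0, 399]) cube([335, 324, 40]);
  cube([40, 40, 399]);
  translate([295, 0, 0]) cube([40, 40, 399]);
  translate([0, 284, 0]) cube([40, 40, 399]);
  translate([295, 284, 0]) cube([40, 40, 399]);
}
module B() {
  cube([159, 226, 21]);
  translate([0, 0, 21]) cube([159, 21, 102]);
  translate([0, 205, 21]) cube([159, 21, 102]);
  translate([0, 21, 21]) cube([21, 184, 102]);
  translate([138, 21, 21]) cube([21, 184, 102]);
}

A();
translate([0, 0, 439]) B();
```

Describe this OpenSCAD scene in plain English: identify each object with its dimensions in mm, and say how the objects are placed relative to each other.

A is a four-legged stool. The seat is a 335×324×40 mm slab whose top surface is at z = 439 mm; four square legs, each 40×40 mm in cross-section, run from the floor (z = 0) to the underside of the seat, each flush with a corner of the seat.

B is an open storage box with external size 159×226×123 mm and wall thickness 21 mm (the base is also 21 mm thick). The base covers the whole footprint; the four walls stand on the base, with the y-facing walls full-width and the x-facing walls fitting between their inner faces.

The open box is on top of the stool.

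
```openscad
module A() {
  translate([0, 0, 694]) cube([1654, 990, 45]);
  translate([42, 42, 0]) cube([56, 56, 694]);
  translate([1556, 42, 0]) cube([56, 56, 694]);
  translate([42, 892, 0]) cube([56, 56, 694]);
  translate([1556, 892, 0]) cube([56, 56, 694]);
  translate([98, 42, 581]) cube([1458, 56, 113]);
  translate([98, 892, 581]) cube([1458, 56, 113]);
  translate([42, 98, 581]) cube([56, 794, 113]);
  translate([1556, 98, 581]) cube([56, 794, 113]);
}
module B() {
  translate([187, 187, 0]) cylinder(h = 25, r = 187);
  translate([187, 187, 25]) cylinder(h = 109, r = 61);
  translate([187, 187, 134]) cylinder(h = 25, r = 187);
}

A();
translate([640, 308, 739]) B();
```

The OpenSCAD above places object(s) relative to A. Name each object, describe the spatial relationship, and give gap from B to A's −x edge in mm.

The spool's min-x is at 640; the table's min-x is 0; gap = 640 mm.

A is a table. B is a spool. The spool is on top of the table, centred. The gap from the spool to the table's −x edge is 640 mm.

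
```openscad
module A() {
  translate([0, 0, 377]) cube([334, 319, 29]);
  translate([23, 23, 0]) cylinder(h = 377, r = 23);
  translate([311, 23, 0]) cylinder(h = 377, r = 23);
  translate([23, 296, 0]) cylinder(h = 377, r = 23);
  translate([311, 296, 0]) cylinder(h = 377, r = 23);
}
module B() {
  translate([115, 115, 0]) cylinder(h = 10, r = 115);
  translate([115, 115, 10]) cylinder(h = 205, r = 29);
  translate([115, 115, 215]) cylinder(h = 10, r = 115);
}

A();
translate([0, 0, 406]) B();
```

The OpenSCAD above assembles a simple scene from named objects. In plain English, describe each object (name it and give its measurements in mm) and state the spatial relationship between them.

A is a four-legged stool. The seat is 334×319 mm, 29 mm thick, top at z = 406 mm. It stands on four round legs, each 46 mm in diameter, from z = 0 to the seat underside, each leg's axis is inset half a diameter from the nearest pair of seat edges (so the leg's bounding box is flush with the corner).

B is a spool: two coaxial disc flanges of radius 115 mm and thickness 10 mm, joined by a core cylinder of radius 29 mm and height 205 mm. The lower flange rests on z = 0 and the three cylinders share a vertical axis.

The spool is on top of the stool.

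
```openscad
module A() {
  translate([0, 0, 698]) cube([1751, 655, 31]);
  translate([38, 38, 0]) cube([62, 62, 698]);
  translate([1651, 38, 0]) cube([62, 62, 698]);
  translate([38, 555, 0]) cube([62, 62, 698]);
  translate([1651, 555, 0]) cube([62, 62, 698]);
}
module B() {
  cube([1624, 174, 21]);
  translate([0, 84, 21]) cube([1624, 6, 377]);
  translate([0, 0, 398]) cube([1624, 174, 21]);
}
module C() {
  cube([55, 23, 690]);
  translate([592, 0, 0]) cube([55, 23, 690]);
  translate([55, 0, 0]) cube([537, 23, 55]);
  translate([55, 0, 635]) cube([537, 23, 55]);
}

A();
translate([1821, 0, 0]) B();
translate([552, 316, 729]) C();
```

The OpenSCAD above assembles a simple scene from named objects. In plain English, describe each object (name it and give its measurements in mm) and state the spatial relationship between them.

A is a rectangular dining table. The top is 1751×655×31 mm with its upper surface at z = 729 mm. It stands on four 62×62 mm square legs, each inset 38 mm from the nearest pair of top edges, running from the floor to the underside of the top.

B is an I-beam lying along x, 1624 mm long. Overall section height 419 mm. Two flanges 174 mm wide (y) and 21 mm thick, one on the floor and one at the top; a web 6 mm thick runs between them, centred on the flange width.

C is a rectangular picture frame lying in the x–z plane (depth along y). The opening is 537 mm wide (x) by 580 mm tall (z), surrounded by a border 55 mm wide on all four sides. The frame is 23 mm deep and is made of two full-height vertical stiles with two horizontal rails fitted between them.

The I-beam is on the floor beside the table on its +x side. The picture frame is on top of the table, centred.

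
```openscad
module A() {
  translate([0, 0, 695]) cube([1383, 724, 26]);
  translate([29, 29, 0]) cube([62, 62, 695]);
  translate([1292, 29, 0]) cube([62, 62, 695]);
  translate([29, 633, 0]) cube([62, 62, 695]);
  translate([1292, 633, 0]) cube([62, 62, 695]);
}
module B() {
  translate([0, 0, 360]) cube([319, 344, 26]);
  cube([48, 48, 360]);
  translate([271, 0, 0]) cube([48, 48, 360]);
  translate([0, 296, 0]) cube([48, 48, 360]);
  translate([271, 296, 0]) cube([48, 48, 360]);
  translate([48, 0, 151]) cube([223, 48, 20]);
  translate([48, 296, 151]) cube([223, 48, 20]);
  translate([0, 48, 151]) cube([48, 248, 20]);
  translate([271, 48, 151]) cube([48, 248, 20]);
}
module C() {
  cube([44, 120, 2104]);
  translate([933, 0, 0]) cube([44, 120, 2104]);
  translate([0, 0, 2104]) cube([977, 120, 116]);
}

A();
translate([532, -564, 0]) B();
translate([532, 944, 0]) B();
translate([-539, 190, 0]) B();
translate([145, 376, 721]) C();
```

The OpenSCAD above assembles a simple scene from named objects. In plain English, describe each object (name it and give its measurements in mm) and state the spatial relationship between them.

A is a rectangular dining table. The top is 1383×724×26 mm with its upper surface at z = 721 mm. It stands on four 62×62 mm square legs, each inset 29 mm from the nearest pair of top edges, running from the floor to the underside of the top.

B is a four-legged stool. The seat is 319×344 mm, 26 mm thick, top at z = 386 mm. It stands on four square legs, each 48×48 mm in cross-section, from z = 0 to the seat underside, each flush with a corner of the seat. Four stretchers, 48 mm wide and 20 mm tall, connect adjacent legs with their undersides at z = 151 mm, each running between the inner faces of the legs it joins and aligned with the legs' outer faces on the other axis.

C is a rectangular door frame: two vertical jambs of 44×120 mm section, 2104 mm tall, with a clear opening 889 mm wide between their inner faces. A header 116 mm tall and 120 mm deep lies on top of the jambs and spans the full outside width.

Three stools sit around the table at the −y, +y, −x sides. The door frame is on top of the table.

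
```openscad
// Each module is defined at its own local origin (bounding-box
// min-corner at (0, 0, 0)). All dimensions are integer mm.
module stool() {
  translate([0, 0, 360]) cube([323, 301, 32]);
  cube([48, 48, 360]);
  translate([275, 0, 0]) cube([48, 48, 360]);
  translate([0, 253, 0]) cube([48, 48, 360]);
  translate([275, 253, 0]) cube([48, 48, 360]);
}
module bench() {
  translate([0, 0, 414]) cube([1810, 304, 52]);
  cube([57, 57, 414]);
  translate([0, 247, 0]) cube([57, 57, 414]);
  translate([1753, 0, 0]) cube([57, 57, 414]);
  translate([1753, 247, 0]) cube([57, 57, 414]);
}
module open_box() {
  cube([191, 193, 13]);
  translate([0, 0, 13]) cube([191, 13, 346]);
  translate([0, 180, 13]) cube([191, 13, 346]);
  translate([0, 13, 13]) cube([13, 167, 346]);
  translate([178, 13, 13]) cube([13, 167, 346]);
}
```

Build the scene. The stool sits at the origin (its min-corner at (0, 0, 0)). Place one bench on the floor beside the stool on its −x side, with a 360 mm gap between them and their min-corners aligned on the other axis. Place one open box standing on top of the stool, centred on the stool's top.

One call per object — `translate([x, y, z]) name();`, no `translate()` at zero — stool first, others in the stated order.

stool();
translate([-2170, 0, 0]) bench();
translate([66, 54, 392]) open_box();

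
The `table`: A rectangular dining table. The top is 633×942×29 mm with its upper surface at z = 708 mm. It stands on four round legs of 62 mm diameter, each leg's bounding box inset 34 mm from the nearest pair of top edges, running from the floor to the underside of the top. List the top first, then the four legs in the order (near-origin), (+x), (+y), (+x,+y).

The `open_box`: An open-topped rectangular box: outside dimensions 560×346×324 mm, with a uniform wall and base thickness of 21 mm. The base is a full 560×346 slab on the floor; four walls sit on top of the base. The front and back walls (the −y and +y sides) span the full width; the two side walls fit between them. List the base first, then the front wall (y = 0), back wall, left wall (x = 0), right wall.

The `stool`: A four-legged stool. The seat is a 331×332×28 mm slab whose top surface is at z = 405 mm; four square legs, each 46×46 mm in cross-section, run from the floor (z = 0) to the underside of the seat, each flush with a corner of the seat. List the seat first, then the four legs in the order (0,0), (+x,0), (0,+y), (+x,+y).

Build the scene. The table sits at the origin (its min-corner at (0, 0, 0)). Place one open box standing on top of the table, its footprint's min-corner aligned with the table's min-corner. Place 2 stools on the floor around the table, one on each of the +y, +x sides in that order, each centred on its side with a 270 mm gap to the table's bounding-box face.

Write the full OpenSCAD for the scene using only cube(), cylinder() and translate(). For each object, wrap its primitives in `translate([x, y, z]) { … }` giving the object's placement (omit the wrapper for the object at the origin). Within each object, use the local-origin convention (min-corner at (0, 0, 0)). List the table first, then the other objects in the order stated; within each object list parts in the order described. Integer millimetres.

translate([0, 0, 679]) cube([633, 942, 29]);
translate([65, 65, 0]) cylinder(h = 679, r = 31);
translate([568, 65, 0]) cylinder(h = 679, r = 31);
translate([65, 877, 0]) cylinder(h = 679, r = 31);
translate([568, 877, 0]) cylinder(h = 679, r = 31);
translate([0, 0, 708]) {
  cube([560, 346, 21]);
  translate([0, 0, 21]) cube([560, 21, 303]);
  translate([0, 325, 21]) cube([560, 21, 303]);
  translate([0, 21, 21]) cube([21, 304, 303]);
  translate([539, 21, 21]) cube([21, 304, 303]);
}
translate([151, 1212, 0]) {
  translate([0, 0, 377]) cube([331, 332, 28]);
  cube([46, 46, 377]);
  translate([285, 0, 0]) cube([46, 46, 377]);
  translate([0, 286, 0]) cube([46, 46, 377]);
  translate([285, 286, 0]) cube([46, 46, 377]);
}
translate([903, 305, 0]) {
  translate([0, 0, 377]) cube([331, 332, 28]);
  cube([46, 46, 377]);
  translate([285, 0, 0]) cube([46, 46, 377]);
  translate([0, 286, 0]) cube([46, 46, 377]);
  translate([285, 286, 0]) cube([46, 46, 377]);
}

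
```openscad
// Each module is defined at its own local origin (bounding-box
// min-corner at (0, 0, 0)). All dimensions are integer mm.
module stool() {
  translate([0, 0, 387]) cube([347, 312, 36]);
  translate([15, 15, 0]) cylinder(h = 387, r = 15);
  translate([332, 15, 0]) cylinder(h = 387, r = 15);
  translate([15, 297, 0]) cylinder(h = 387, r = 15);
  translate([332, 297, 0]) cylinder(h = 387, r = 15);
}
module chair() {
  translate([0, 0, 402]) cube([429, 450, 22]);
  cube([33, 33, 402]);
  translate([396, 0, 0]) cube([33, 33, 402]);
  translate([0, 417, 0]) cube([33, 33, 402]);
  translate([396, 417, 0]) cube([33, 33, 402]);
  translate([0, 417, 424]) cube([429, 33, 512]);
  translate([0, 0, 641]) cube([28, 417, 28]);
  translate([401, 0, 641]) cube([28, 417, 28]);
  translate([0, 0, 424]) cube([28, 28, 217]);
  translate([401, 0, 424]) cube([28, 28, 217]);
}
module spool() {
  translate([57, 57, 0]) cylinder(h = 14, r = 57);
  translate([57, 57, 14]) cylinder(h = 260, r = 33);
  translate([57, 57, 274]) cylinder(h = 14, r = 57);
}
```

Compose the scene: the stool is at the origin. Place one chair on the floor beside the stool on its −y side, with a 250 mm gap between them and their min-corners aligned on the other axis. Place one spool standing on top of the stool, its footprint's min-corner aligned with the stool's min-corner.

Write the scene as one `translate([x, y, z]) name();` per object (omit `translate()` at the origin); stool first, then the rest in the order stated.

stool();
translate([0, -700, 0]) chair();
translate([0, 0, 423]) spool();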